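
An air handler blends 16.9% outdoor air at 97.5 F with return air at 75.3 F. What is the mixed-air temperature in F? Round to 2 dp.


T_mix = 75.3 + (16.9/100)*(97.5-75.3) = 79.05 F

79.05 F


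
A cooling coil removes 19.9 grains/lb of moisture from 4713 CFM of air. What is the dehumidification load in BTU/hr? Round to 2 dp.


Q = 0.68 * 4713 * 19.9 = 63776.32 BTU/hr

63776.32 BTU/hr


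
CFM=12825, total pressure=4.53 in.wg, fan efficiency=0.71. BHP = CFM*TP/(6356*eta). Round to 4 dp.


BHP = 12825 * 4.53 / (6356 * 0.71) = 12.8740 hp

12.8740 hp


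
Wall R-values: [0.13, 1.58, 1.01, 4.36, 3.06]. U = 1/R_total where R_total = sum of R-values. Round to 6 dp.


R_total = 0.13 + 1.58 + 1.01 + 4.36 + 3.06 = 10.14
U = 1/10.14 = 0.098619

0.098619


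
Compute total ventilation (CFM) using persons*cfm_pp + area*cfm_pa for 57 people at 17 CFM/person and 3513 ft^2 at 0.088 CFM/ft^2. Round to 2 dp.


Total = 57*17 + 3513*0.088 = 1278.14 CFM

1278.14 CFM


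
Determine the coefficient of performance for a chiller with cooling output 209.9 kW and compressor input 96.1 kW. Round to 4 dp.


COP = 209.9 / 96.1 = 2.1842

2.1842


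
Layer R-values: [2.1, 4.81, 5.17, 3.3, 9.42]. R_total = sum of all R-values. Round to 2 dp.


R_total = 2.1 + 4.81 + 5.17 + 3.3 + 9.42 = 24.80

24.80


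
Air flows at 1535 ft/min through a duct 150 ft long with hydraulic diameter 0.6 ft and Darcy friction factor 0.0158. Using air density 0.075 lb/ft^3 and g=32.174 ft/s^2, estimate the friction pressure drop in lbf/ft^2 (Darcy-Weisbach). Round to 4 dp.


v_fps = 1535/60 = 25.5833 ft/s
dp = 0.0158*(150/0.6)*0.075*25.5833^2/(2*32.174) = 3.0133 lbf/ft^2

3.0133 lbf/ft^2


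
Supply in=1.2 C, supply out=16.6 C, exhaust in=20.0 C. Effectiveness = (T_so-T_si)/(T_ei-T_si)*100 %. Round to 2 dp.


eff = (16.6-1.2)/(20.0-1.2)*100 = 81.91 %

81.91 %


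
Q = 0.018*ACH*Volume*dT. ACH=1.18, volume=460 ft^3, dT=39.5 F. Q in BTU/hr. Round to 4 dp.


Q = 0.018 * 1.18 * 460 * 39.5 = 385.9308 BTU/hr

385.9308 BTU/hr


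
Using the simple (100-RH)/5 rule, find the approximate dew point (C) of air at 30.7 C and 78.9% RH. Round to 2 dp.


Td = 30.7 - (100-78.9)/5 = 26.48 C

26.48 C


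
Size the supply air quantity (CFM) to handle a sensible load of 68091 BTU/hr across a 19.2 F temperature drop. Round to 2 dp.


CFM = 68091 / (1.08 * 19.2) = 3283.71

3283.71 CFM


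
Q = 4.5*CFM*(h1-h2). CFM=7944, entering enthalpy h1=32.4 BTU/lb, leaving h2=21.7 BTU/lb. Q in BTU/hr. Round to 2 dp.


Q = 4.5 * 7944 * (32.4 - 21.7) = 382503.60 BTU/hr

382503.60 BTU/hr


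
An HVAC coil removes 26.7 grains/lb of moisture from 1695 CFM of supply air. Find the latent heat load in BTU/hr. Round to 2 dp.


Q = 0.68 * 1695 * 26.7 = 30774.42 BTU/hr

30774.42 BTU/hr


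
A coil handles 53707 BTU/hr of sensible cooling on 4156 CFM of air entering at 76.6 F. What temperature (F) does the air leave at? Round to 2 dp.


dT = 53707/(1.08*4156) = 11.9655
T_leave = 76.6 - 11.9655 = 64.63 F

64.63 F


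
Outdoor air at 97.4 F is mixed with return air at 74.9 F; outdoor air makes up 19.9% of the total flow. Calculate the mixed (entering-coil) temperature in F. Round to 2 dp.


T_mix = 74.9 + (19.9/100)*(97.4-74.9) = 79.38 F

79.38 F


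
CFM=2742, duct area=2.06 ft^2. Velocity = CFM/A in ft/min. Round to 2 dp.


V = 2742 / 2.06 = 1331.07 ft/min

1331.07 ft/min


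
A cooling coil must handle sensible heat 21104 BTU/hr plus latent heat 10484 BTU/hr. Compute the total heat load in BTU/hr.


Qt = 21104 + 10484 = 31588 BTU/hr

31588 BTU/hr


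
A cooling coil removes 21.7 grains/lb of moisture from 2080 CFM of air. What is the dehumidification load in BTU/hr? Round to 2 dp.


Q = 0.68 * 2080 * 21.7 = 30692.48 BTU/hr

30692.48 BTU/hr


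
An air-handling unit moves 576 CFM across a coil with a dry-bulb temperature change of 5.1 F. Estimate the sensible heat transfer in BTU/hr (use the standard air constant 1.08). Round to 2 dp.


Q = 1.08 * 576 * 5.1 = 3172.61 BTU/hr

3172.61 BTU/hr


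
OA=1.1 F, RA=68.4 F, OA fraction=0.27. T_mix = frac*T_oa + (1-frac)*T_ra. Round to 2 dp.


T_mix = 0.27*1.1 + 0.73*68.4 = 50.23 F

50.23 F


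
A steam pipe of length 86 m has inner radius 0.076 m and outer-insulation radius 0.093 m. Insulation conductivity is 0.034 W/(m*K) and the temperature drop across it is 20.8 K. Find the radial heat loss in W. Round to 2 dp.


Q = 2*pi*0.034*86*20.8/ln(0.093/0.076) = 1893.03 W

1893.03 W


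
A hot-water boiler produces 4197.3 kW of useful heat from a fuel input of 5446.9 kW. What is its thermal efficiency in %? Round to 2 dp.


eta = (4197.3/5446.9)*100 = 77.06 %

77.06 %


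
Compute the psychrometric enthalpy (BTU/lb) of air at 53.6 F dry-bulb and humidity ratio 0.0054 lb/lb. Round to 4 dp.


h = 0.24*53.6 + 0.0054*(1061+0.444*53.6) = 18.7219 BTU/lb

18.7219 BTU/lb


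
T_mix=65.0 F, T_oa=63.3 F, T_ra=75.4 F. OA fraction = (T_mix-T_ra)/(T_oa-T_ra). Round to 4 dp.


frac = (65.0 - 75.4) / (63.3 - 75.4) = 0.8595

0.8595


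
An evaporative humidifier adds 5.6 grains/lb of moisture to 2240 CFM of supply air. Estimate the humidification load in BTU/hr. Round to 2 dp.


Q = 0.68 * 2240 * 5.6 = 8529.92 BTU/hr

8529.92 BTU/hr


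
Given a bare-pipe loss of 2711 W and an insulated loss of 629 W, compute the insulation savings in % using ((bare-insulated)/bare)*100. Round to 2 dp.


Savings = ((2711-629)/2711)*100 = 76.80 %

76.80 %


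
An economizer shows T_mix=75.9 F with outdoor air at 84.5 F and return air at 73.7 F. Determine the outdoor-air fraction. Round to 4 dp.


frac = (75.9 - 73.7) / (84.5 - 73.7) = 0.2037

0.2037


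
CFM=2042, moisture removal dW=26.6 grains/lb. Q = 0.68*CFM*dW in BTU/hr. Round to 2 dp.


Q = 0.68 * 2042 * 26.6 = 36935.70 BTU/hr

36935.70 BTU/hr


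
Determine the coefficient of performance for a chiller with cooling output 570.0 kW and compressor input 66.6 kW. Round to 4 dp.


COP = 570.0 / 66.6 = 8.5586

8.5586


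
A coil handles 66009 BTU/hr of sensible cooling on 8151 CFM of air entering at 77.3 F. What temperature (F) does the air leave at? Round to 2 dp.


dT = 66009/(1.08*8151) = 7.4984
T_leave = 77.3 - 7.4984 = 69.80 F

69.80 F


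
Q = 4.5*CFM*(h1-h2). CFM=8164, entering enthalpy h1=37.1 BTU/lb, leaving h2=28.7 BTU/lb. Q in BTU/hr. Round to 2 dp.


Q = 4.5 * 8164 * (37.1 - 28.7) = 308599.20 BTU/hr

308599.20 BTU/hr


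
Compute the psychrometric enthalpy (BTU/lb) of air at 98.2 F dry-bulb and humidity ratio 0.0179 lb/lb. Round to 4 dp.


h = 0.24*98.2 + 0.0179*(1061+0.444*98.2) = 43.3404 BTU/lb

43.3404 BTU/lb


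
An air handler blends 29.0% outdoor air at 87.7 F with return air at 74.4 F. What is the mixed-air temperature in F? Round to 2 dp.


T_mix = 74.4 + (29.0/100)*(87.7-74.4) = 78.26 F

78.26 F


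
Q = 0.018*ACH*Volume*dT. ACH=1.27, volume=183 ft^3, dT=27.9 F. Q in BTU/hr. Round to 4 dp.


Q = 0.018 * 1.27 * 183 * 27.9 = 116.7163 BTU/hr

116.7163 BTU/hr


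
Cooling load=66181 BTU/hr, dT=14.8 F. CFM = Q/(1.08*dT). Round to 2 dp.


CFM = 66181 / (1.08 * 14.8) = 4140.45

4140.45 CFM


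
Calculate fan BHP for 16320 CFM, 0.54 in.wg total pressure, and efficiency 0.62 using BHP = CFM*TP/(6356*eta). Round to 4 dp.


BHP = 16320 * 0.54 / (6356 * 0.62) = 2.2363 hp

2.2363 hp


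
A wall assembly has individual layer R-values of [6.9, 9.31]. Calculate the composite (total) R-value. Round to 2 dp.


R_total = 6.9 + 9.31 = 16.21

16.21


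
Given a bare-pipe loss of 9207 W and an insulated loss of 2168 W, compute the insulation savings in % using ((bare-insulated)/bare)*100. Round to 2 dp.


Savings = ((9207-2168)/9207)*100 = 76.45 %

76.45 %


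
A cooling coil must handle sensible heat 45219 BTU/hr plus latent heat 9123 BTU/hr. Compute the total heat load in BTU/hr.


Qt = 45219 + 9123 = 54342 BTU/hr

54342 BTU/hr


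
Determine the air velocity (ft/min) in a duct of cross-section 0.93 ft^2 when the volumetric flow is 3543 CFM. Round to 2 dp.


V = 3543 / 0.93 = 3809.68 ft/min

3809.68 ft/min


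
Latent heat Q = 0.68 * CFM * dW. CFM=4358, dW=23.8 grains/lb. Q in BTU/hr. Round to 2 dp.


Q = 0.68 * 4358 * 23.8 = 70529.87 BTU/hr

70529.87 BTU/hr


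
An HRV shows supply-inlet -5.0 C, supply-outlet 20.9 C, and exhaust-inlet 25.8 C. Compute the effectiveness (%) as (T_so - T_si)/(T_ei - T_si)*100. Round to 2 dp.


eff = (20.9-(-5.0))/(25.8-(-5.0))*100 = 84.09 %

84.09 %


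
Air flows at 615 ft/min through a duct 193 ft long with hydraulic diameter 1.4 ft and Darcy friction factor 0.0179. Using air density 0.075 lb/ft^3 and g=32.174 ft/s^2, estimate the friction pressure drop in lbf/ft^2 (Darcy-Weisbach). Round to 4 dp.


v_fps = 615/60 = 10.25 ft/s
dp = 0.0179*(193/1.4)*0.075*10.25^2/(2*32.174) = 0.3022 lbf/ft^2

0.3022 lbf/ft^2


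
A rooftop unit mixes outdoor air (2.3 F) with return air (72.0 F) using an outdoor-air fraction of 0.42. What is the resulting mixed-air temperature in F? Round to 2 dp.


T_mix = 0.42*2.3 + 0.58*72.0 = 42.73 F

42.73 F


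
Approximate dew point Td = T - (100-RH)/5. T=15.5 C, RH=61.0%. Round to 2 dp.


Td = 15.5 - (100-61.0)/5 = 7.70 C

7.70 C


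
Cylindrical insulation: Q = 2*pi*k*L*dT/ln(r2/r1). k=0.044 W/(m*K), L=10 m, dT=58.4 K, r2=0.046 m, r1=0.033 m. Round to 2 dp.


Q = 2*pi*0.044*10*58.4/ln(0.046/0.033) = 486.11 W

486.11 W


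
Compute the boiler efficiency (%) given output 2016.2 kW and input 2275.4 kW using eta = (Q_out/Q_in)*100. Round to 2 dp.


eta = (2016.2/2275.4)*100 = 88.61 %

88.61 %


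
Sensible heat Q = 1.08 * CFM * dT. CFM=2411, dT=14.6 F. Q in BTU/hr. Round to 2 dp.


Q = 1.08 * 2411 * 14.6 = 38016.65 BTU/hr

38016.65 BTU/hr


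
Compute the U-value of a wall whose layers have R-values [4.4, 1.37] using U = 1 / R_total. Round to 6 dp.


R_total = 4.4 + 1.37 = 5.77
U = 1/5.77 = 0.173310

0.173310


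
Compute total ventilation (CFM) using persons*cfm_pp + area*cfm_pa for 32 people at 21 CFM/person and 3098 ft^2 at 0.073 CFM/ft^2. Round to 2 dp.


Total = 32*21 + 3098*0.073 = 898.15 CFM

898.15 CFM


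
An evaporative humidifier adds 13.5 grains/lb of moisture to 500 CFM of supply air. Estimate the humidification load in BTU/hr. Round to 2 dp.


Q = 0.68 * 500 * 13.5 = 4590.00 BTU/hr

4590.00 BTU/hr


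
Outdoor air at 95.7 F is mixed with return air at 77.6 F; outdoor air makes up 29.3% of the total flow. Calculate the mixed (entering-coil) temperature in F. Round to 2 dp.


T_mix = 77.6 + (29.3/100)*(95.7-77.6) = 82.90 F

82.90 F


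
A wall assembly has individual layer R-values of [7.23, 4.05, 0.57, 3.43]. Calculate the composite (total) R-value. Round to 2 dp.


R_total = 7.23 + 4.05 + 0.57 + 3.43 = 15.28

15.28


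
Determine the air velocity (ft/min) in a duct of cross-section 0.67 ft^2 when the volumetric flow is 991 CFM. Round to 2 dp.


V = 991 / 0.67 = 1479.10 ft/min

1479.10 ft/min


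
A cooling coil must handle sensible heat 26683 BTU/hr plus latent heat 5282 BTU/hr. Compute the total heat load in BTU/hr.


Qt = 26683 + 5282 = 31965 BTU/hr

31965 BTU/hr


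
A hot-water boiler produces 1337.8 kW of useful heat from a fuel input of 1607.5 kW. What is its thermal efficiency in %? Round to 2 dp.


eta = (1337.8/1607.5)*100 = 83.22 %

83.22 %


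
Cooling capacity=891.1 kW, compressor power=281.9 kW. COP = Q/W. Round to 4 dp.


COP = 891.1 / 281.9 = 3.1611

3.1611


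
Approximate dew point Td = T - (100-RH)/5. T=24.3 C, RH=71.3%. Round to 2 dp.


Td = 24.3 - (100-71.3)/5 = 18.56 C

18.56 C


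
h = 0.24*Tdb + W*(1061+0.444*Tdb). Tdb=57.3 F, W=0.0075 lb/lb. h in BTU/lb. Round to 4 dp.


h = 0.24*57.3 + 0.0075*(1061+0.444*57.3) = 21.9003 BTU/lb

21.9003 BTU/lb


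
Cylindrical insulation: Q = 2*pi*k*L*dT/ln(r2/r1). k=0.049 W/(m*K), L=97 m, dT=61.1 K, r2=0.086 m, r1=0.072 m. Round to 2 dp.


Q = 2*pi*0.049*97*61.1/ln(0.086/0.072) = 10269.46 W

10269.46 W


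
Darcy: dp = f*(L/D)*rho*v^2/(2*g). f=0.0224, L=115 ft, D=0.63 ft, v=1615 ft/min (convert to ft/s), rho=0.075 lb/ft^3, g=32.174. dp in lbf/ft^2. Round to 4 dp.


v_fps = 1615/60 = 26.9167 ft/s
dp = 0.0224*(115/0.63)*0.075*26.9167^2/(2*32.174) = 3.4528 lbf/ft^2

3.4528 lbf/ft^2


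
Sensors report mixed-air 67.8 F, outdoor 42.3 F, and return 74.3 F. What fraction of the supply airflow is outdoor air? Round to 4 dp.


frac = (67.8 - 74.3) / (42.3 - 74.3) = 0.2031

0.2031


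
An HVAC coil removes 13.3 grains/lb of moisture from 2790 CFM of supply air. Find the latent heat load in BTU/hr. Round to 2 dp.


Q = 0.68 * 2790 * 13.3 = 25232.76 BTU/hr

25232.76 BTU/hr


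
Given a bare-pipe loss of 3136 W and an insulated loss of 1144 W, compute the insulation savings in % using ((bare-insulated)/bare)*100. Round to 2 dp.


Savings = ((3136-1144)/3136)*100 = 63.52 %

63.52 %


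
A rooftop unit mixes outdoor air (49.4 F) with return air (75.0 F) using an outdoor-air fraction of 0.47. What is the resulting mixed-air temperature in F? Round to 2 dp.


T_mix = 0.47*49.4 + 0.53*75.0 = 62.97 F

62.97 F


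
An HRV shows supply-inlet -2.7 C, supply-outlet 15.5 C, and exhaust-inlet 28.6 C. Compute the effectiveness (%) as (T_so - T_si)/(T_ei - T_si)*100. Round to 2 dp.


eff = (15.5-(-2.7))/(28.6-(-2.7))*100 = 58.15 %

58.15 %


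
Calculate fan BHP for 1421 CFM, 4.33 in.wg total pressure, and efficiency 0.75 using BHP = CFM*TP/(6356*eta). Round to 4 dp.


BHP = 1421 * 4.33 / (6356 * 0.75) = 1.2907 hp

1.2907 hp


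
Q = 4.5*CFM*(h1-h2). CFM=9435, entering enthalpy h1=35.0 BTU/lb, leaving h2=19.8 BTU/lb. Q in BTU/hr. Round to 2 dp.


Q = 4.5 * 9435 * (35.0 - 19.8) = 645354.00 BTU/hr

645354.00 BTU/hr


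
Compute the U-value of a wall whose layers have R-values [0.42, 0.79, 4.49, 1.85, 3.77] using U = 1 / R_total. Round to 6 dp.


R_total = 0.42 + 0.79 + 4.49 + 1.85 + 3.77 = 11.32
U = 1/11.32 = 0.088339

0.088339


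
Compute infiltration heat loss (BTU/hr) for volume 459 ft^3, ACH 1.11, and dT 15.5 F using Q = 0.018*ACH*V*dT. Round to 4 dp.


Q = 0.018 * 1.11 * 459 * 15.5 = 142.1477 BTU/hr

142.1477 BTU/hr


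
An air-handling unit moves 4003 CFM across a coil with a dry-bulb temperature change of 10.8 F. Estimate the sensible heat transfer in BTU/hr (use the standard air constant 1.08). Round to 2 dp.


Q = 1.08 * 4003 * 10.8 = 46690.99 BTU/hr

46690.99 BTU/hr


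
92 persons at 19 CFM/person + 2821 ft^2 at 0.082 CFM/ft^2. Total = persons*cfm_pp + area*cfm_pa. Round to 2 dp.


Total = 92*19 + 2821*0.082 = 1979.32 CFM

1979.32 CFM


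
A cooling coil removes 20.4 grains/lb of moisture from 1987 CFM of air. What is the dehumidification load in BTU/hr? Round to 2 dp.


Q = 0.68 * 1987 * 20.4 = 27563.66 BTU/hr

27563.66 BTU/hr


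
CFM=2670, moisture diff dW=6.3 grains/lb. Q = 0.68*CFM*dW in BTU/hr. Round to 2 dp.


Q = 0.68 * 2670 * 6.3 = 11438.28 BTU/hr

11438.28 BTU/hr


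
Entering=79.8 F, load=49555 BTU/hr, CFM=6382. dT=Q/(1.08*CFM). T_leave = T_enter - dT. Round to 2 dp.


dT = 49555/(1.08*6382) = 7.1896
T_leave = 79.8 - 7.1896 = 72.61 F

72.61 F


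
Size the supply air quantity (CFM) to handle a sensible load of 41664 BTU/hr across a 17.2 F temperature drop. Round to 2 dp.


CFM = 41664 / (1.08 * 17.2) = 2242.89

2242.89 CFM


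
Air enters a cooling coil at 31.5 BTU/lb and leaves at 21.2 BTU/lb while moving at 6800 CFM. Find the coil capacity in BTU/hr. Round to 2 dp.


Q = 4.5 * 6800 * (31.5 - 21.2) = 315180.00 BTU/hr

315180.00 BTU/hr


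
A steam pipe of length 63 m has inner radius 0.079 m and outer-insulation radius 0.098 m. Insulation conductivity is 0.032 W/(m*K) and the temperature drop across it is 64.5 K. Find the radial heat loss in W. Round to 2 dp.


Q = 2*pi*0.032*63*64.5/ln(0.098/0.079) = 3790.91 W

3790.91 W


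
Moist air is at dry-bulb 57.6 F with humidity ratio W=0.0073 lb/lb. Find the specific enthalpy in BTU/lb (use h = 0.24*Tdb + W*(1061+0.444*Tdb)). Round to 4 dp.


h = 0.24*57.6 + 0.0073*(1061+0.444*57.6) = 21.7560 BTU/lb

21.7560 BTU/lb


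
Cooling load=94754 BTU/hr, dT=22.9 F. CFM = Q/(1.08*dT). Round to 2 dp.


CFM = 94754 / (1.08 * 22.9) = 3831.23

3831.23 CFM


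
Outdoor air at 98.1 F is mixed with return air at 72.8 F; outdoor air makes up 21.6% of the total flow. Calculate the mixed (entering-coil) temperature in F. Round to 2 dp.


T_mix = 72.8 + (21.6/100)*(98.1-72.8) = 78.26 F

78.26 F


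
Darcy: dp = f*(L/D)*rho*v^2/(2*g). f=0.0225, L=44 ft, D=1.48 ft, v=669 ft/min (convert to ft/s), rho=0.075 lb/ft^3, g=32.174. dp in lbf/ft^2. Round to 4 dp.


v_fps = 669/60 = 11.15 ft/s
dp = 0.0225*(44/1.48)*0.075*11.15^2/(2*32.174) = 0.0969 lbf/ft^2

0.0969 lbf/ft^2


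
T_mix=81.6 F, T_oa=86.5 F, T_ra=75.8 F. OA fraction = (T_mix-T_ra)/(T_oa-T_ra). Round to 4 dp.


frac = (81.6 - 75.8) / (86.5 - 75.8) = 0.5421

0.5421


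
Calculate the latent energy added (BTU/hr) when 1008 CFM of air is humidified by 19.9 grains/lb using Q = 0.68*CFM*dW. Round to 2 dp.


Q = 0.68 * 1008 * 19.9 = 13640.26 BTU/hr

13640.26 BTU/hr


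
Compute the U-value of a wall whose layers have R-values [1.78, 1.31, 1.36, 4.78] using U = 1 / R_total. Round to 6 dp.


R_total = 1.78 + 1.31 + 1.36 + 4.78 = 9.23
U = 1/9.23 = 0.108342

0.108342


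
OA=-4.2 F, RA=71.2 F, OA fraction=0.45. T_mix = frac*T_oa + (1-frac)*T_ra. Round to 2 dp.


T_mix = 0.45*(-4.2) + 0.55*71.2 = 37.27 F

37.27 F


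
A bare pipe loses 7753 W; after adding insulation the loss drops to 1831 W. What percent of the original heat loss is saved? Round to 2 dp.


Savings = ((7753-1831)/7753)*100 = 76.38 %

76.38 %


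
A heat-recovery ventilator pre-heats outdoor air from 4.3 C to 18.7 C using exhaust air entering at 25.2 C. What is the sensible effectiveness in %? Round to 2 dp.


eff = (18.7-4.3)/(25.2-4.3)*100 = 68.90 %

68.90 %


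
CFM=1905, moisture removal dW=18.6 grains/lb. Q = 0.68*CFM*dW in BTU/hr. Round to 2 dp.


Q = 0.68 * 1905 * 18.6 = 24094.44 BTU/hr

24094.44 BTU/hr


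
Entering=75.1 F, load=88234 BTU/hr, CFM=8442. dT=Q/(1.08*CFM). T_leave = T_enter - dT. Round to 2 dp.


dT = 88234/(1.08*8442) = 9.6776
T_leave = 75.1 - 9.6776 = 65.42 F

65.42 F


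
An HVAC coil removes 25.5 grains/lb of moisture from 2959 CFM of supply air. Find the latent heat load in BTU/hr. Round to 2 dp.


Q = 0.68 * 2959 * 25.5 = 51309.06 BTU/hr

51309.06 BTU/hr


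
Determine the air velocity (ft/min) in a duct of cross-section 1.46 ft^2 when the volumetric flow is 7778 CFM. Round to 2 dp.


V = 7778 / 1.46 = 5327.40 ft/min

5327.40 ft/min


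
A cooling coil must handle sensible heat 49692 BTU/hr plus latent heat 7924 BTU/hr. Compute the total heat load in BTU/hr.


Qt = 49692 + 7924 = 57616 BTU/hr

57616 BTU/hr


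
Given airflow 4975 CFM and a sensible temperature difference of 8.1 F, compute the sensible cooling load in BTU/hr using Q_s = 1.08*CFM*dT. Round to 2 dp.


Q = 1.08 * 4975 * 8.1 = 43521.30 BTU/hr

43521.30 BTU/hr


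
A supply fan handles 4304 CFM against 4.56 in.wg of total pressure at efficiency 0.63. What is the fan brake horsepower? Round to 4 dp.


BHP = 4304 * 4.56 / (6356 * 0.63) = 4.9013 hp

4.9013 hp


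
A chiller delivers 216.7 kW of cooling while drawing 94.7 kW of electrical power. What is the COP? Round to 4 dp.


COP = 216.7 / 94.7 = 2.2883

2.2883


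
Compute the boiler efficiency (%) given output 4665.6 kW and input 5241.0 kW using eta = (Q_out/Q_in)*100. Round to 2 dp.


eta = (4665.6/5241.0)*100 = 89.02 %

89.02 %


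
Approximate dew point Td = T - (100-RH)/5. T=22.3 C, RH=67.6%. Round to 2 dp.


Td = 22.3 - (100-67.6)/5 = 15.82 C

15.82 C


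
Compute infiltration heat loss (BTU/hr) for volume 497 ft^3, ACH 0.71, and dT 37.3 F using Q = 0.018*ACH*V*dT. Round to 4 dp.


Q = 0.018 * 0.71 * 497 * 37.3 = 236.9169 BTU/hr

236.9169 BTU/hr


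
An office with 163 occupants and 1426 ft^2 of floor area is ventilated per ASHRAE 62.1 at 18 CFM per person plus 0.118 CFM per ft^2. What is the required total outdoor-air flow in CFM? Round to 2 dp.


Total = 163*18 + 1426*0.118 = 3102.27 CFM

3102.27 CFM


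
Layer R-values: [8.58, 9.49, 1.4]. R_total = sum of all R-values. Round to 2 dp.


R_total = 8.58 + 9.49 + 1.4 = 19.47

19.47


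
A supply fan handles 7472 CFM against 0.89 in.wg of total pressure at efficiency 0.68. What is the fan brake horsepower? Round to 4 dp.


BHP = 7472 * 0.89 / (6356 * 0.68) = 1.5386 hp

1.5386 hp


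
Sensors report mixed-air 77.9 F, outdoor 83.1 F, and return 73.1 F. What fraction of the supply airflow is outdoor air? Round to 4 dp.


frac = (77.9 - 73.1) / (83.1 - 73.1) = 0.4800

0.4800


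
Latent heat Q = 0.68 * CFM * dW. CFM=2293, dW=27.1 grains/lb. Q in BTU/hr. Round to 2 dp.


Q = 0.68 * 2293 * 27.1 = 42255.40 BTU/hr

42255.40 BTU/hr


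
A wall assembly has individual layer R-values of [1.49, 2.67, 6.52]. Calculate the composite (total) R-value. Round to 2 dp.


R_total = 1.49 + 2.67 + 6.52 = 10.68

10.68


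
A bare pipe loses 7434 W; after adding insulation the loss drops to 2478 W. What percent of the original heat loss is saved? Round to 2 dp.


Savings = ((7434-2478)/7434)*100 = 66.67 %

66.67 %


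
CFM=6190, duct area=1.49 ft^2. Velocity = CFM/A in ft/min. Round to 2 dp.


V = 6190 / 1.49 = 4154.36 ft/min

4154.36 ft/min


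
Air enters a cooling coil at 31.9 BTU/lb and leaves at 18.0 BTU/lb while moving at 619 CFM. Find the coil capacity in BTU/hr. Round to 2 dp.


Q = 4.5 * 619 * (31.9 - 18.0) = 38718.45 BTU/hr

38718.45 BTU/hr


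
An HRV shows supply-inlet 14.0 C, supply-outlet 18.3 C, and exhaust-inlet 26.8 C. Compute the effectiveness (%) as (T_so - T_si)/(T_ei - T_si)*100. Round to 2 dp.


eff = (18.3-14.0)/(26.8-14.0)*100 = 33.59 %

33.59 %


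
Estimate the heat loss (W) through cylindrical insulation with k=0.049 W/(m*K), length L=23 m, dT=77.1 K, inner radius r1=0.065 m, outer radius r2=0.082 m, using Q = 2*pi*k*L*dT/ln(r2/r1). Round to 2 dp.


Q = 2*pi*0.049*23*77.1/ln(0.082/0.065) = 2349.90 W

2349.90 W


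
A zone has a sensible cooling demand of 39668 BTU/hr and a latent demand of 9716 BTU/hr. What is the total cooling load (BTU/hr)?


Qt = 39668 + 9716 = 49384 BTU/hr

49384 BTU/hr


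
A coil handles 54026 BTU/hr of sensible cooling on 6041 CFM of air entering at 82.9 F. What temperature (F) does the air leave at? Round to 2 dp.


dT = 54026/(1.08*6041) = 8.2808
T_leave = 82.9 - 8.2808 = 74.62 F

74.62 F


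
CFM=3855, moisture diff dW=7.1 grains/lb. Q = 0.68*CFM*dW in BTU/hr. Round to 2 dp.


Q = 0.68 * 3855 * 7.1 = 18611.94 BTU/hr

18611.94 BTU/hr


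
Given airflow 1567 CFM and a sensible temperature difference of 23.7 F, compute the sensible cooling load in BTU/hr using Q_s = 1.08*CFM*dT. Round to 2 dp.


Q = 1.08 * 1567 * 23.7 = 40108.93 BTU/hr

40108.93 BTU/hr


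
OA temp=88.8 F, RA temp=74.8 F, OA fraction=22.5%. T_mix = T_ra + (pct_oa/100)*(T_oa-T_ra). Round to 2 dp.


T_mix = 74.8 + (22.5/100)*(88.8-74.8) = 77.95 F

77.95 F


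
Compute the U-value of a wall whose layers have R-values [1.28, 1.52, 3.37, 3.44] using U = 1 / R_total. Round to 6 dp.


R_total = 1.28 + 1.52 + 3.37 + 3.44 = 9.61
U = 1/9.61 = 0.104058

0.104058


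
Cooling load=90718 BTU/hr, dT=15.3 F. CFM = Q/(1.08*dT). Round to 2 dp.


CFM = 90718 / (1.08 * 15.3) = 5490.08

5490.08 CFM


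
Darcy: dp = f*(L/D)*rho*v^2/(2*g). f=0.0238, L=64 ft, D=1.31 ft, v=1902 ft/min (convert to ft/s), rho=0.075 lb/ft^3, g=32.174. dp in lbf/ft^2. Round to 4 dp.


v_fps = 1902/60 = 31.7 ft/s
dp = 0.0238*(64/1.31)*0.075*31.7^2/(2*32.174) = 1.3619 lbf/ft^2

1.3619 lbf/ft^2


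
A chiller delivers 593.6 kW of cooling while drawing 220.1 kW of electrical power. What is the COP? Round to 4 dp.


COP = 593.6 / 220.1 = 2.6970

2.6970


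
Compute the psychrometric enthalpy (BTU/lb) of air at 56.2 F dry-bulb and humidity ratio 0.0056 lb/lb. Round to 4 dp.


h = 0.24*56.2 + 0.0056*(1061+0.444*56.2) = 19.5693 BTU/lb

19.5693 BTU/lb


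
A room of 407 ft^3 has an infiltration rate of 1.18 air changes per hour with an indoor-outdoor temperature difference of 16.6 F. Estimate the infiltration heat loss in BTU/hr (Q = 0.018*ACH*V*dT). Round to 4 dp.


Q = 0.018 * 1.18 * 407 * 16.6 = 143.5017 BTU/hr

143.5017 BTU/hr


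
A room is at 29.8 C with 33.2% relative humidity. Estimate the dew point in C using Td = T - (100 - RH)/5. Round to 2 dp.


Td = 29.8 - (100-33.2)/5 = 16.44 C

16.44 C


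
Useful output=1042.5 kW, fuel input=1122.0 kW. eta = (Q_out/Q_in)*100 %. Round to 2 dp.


eta = (1042.5/1122.0)*100 = 92.91 %

92.91 %


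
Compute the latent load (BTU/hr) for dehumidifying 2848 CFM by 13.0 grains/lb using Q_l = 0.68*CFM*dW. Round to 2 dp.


Q = 0.68 * 2848 * 13.0 = 25176.32 BTU/hr

25176.32 BTU/hr


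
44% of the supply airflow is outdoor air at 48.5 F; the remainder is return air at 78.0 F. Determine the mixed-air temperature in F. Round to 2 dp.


T_mix = 0.44*48.5 + 0.56*78.0 = 65.02 F

65.02 F


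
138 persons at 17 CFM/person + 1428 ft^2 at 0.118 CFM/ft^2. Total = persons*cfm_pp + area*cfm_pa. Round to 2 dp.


Total = 138*17 + 1428*0.118 = 2514.50 CFM

2514.50 CFM


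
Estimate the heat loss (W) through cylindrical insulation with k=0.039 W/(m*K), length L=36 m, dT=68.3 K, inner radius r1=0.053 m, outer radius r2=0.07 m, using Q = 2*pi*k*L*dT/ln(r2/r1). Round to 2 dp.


Q = 2*pi*0.039*36*68.3/ln(0.07/0.053) = 2165.74 W

2165.74 W


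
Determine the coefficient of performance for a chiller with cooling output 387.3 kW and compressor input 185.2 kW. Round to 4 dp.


COP = 387.3 / 185.2 = 2.0913

2.0913


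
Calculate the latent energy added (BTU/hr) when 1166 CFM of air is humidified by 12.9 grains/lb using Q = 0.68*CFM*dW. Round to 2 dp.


Q = 0.68 * 1166 * 12.9 = 10228.15 BTU/hr

10228.15 BTU/hr


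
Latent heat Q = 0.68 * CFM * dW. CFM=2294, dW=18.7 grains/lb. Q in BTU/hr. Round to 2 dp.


Q = 0.68 * 2294 * 18.7 = 29170.50 BTU/hr

29170.50 BTU/hr


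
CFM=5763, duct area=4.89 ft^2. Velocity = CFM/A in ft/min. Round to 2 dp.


V = 5763 / 4.89 = 1178.53 ft/min

1178.53 ft/min


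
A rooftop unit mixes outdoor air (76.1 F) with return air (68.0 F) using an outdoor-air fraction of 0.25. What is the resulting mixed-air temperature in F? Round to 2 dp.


T_mix = 0.25*76.1 + 0.75*68.0 = 70.03 F

70.03 F


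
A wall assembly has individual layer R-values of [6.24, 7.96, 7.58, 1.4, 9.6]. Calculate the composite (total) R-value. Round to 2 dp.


R_total = 6.24 + 7.96 + 7.58 + 1.4 + 9.6 = 32.78

32.78


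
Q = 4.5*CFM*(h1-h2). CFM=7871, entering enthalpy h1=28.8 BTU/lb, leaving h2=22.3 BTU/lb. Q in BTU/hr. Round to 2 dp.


Q = 4.5 * 7871 * (28.8 - 22.3) = 230226.75 BTU/hr

230226.75 BTU/hr


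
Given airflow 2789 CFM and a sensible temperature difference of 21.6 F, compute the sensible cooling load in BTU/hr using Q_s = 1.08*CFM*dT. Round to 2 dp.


Q = 1.08 * 2789 * 21.6 = 65061.79 BTU/hr

65061.79 BTU/hr


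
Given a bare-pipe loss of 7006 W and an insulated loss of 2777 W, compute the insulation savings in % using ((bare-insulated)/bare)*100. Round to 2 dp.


Savings = ((7006-2777)/7006)*100 = 60.36 %

60.36 %


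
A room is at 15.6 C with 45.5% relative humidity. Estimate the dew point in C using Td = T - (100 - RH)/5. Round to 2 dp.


Td = 15.6 - (100-45.5)/5 = 4.70 C

4.70 C


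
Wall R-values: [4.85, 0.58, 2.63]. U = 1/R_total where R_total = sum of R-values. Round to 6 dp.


R_total = 4.85 + 0.58 + 2.63 = 8.06
U = 1/8.06 = 0.124069

0.124069


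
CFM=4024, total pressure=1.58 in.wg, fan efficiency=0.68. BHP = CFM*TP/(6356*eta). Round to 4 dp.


BHP = 4024 * 1.58 / (6356 * 0.68) = 1.4710 hp

1.4710 hp


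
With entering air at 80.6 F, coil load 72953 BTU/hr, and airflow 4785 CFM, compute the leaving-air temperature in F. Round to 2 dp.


dT = 72953/(1.08*4785) = 14.1168
T_leave = 80.6 - 14.1168 = 66.48 F

66.48 F


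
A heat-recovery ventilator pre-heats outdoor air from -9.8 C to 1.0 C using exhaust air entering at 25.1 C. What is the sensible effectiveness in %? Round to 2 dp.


eff = (1.0-(-9.8))/(25.1-(-9.8))*100 = 30.95 %

30.95 %


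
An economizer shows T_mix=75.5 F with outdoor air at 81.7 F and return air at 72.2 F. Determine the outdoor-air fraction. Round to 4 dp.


frac = (75.5 - 72.2) / (81.7 - 72.2) = 0.3474

0.3474


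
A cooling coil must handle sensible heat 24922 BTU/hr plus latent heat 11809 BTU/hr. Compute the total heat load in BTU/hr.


Qt = 24922 + 11809 = 36731 BTU/hr

36731 BTU/hr


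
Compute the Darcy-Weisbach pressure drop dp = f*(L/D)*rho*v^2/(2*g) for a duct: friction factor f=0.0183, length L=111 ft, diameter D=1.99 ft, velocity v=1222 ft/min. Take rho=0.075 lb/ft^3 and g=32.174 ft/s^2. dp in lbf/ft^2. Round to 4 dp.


v_fps = 1222/60 = 20.3667 ft/s
dp = 0.0183*(111/1.99)*0.075*20.3667^2/(2*32.174) = 0.4935 lbf/ft^2

0.4935 lbf/ft^2


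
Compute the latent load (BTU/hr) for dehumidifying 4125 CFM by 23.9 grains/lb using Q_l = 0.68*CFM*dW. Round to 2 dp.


Q = 0.68 * 4125 * 23.9 = 67039.50 BTU/hr

67039.50 BTU/hr


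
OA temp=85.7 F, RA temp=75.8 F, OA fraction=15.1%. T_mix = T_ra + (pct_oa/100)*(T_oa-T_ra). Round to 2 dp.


T_mix = 75.8 + (15.1/100)*(85.7-75.8) = 77.29 F

77.29 F


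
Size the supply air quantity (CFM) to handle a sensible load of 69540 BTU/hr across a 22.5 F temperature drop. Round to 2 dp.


CFM = 69540 / (1.08 * 22.5) = 2861.73

2861.73 CFM


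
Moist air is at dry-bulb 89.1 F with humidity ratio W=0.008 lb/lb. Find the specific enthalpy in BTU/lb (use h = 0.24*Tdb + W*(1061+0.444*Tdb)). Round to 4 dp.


h = 0.24*89.1 + 0.008*(1061+0.444*89.1) = 30.1885 BTU/lb

30.1885 BTU/lb


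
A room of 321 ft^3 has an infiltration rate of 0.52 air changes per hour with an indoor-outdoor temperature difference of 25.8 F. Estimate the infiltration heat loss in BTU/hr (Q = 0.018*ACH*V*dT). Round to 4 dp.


Q = 0.018 * 0.52 * 321 * 25.8 = 77.5176 BTU/hr

77.5176 BTU/hr


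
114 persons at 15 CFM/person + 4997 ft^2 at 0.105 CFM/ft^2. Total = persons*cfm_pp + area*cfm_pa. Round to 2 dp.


Total = 114*15 + 4997*0.105 = 2234.69 CFM

2234.69 CFM


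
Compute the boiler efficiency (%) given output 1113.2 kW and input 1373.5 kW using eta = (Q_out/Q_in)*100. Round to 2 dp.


eta = (1113.2/1373.5)*100 = 81.05 %

81.05 %


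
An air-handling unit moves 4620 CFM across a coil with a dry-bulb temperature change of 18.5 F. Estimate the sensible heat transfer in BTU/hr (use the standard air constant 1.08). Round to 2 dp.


Q = 1.08 * 4620 * 18.5 = 92307.60 BTU/hr

92307.60 BTU/hr


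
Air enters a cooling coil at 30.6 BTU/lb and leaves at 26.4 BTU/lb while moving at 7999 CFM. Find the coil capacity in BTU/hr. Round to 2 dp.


Q = 4.5 * 7999 * (30.6 - 26.4) = 151181.10 BTU/hr

151181.10 BTU/hr


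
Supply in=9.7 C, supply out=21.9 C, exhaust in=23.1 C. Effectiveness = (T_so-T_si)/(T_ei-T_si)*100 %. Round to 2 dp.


eff = (21.9-9.7)/(23.1-9.7)*100 = 91.04 %

91.04 %


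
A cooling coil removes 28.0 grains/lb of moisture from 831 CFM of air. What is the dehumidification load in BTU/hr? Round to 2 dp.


Q = 0.68 * 831 * 28.0 = 15822.24 BTU/hr

15822.24 BTU/hr


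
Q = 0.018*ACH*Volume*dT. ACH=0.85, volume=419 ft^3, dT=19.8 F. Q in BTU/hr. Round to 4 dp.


Q = 0.018 * 0.85 * 419 * 19.8 = 126.9319 BTU/hr

126.9319 BTU/hr


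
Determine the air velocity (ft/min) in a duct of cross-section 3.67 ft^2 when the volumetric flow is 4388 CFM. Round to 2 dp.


V = 4388 / 3.67 = 1195.64 ft/min

1195.64 ft/min


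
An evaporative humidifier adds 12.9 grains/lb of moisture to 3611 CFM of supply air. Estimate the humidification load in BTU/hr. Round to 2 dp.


Q = 0.68 * 3611 * 12.9 = 31675.69 BTU/hr

31675.69 BTU/hr


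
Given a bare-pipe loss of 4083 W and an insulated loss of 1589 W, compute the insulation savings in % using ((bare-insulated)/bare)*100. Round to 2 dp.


Savings = ((4083-1589)/4083)*100 = 61.08 %

61.08 %


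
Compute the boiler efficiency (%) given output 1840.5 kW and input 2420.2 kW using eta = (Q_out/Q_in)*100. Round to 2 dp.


eta = (1840.5/2420.2)*100 = 76.05 %

76.05 %


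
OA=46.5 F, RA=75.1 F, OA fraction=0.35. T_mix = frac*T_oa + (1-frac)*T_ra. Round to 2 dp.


T_mix = 0.35*46.5 + 0.65*75.1 = 65.09 F

65.09 F


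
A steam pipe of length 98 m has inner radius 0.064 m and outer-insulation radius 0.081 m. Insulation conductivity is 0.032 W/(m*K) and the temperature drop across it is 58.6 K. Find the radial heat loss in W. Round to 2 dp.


Q = 2*pi*0.032*98*58.6/ln(0.081/0.064) = 4901.63 W

4901.63 W


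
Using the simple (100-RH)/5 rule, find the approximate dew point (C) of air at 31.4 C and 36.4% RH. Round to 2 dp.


Td = 31.4 - (100-36.4)/5 = 18.68 C

18.68 C


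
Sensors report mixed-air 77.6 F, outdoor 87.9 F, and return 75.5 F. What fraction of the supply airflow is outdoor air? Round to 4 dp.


frac = (77.6 - 75.5) / (87.9 - 75.5) = 0.1694

0.1694


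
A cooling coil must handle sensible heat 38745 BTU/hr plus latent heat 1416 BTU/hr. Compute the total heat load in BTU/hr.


Qt = 38745 + 1416 = 40161 BTU/hr

40161 BTU/hr


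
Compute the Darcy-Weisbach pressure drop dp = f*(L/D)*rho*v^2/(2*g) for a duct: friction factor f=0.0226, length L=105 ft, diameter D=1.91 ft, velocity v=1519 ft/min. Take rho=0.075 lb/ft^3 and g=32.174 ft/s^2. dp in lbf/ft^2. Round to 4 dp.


v_fps = 1519/60 = 25.3167 ft/s
dp = 0.0226*(105/1.91)*0.075*25.3167^2/(2*32.174) = 0.9281 lbf/ft^2

0.9281 lbf/ft^2


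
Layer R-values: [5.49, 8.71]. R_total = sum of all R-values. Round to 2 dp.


R_total = 5.49 + 8.71 = 14.20

14.20


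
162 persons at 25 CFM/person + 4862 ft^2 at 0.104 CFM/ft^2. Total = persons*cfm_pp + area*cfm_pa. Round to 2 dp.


Total = 162*25 + 4862*0.104 = 4555.65 CFM

4555.65 CFM


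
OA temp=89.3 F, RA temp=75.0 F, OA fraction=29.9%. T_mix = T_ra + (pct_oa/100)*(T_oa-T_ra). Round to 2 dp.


T_mix = 75.0 + (29.9/100)*(89.3-75.0) = 79.28 F

79.28 F


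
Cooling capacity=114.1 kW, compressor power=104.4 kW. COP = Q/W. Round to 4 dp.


COP = 114.1 / 104.4 = 1.0929

1.0929


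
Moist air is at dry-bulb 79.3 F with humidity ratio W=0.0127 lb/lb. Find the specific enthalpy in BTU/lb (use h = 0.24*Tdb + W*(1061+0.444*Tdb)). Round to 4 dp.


h = 0.24*79.3 + 0.0127*(1061+0.444*79.3) = 32.9539 BTU/lb

32.9539 BTU/lb


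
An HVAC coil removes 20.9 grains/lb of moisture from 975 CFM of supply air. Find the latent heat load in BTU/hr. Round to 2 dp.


Q = 0.68 * 975 * 20.9 = 13856.70 BTU/hr

13856.70 BTU/hr


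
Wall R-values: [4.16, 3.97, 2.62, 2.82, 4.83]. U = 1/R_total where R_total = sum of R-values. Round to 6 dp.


R_total = 4.16 + 3.97 + 2.62 + 2.82 + 4.83 = 18.40
U = 1/18.40 = 0.054348

0.054348


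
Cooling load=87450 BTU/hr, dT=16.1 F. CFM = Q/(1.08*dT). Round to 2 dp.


CFM = 87450 / (1.08 * 16.1) = 5029.33

5029.33 CFM


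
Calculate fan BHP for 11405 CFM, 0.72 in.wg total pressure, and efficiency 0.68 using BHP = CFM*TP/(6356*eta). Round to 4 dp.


BHP = 11405 * 0.72 / (6356 * 0.68) = 1.8999 hp

1.8999 hp


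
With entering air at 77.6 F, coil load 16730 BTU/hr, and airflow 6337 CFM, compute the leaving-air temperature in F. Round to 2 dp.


dT = 16730/(1.08*6337) = 2.4445
T_leave = 77.6 - 2.4445 = 75.16 F

75.16 F


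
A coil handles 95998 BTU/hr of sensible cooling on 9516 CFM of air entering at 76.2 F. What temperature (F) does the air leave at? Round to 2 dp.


dT = 95998/(1.08*9516) = 9.3408
T_leave = 76.2 - 9.3408 = 66.86 F

66.86 F


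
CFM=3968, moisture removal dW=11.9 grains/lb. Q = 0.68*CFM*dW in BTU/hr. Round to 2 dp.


Q = 0.68 * 3968 * 11.9 = 32109.06 BTU/hr

32109.06 BTU/hr


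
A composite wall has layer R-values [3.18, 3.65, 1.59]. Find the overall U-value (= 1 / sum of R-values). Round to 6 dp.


R_total = 3.18 + 3.65 + 1.59 = 8.42
U = 1/8.42 = 0.118765

0.118765


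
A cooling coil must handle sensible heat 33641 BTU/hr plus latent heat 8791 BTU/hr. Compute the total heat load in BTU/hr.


Qt = 33641 + 8791 = 42432 BTU/hr

42432 BTU/hr


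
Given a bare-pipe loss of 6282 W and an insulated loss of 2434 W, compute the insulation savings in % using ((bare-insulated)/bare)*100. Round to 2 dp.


Savings = ((6282-2434)/6282)*100 = 61.25 %

61.25 %


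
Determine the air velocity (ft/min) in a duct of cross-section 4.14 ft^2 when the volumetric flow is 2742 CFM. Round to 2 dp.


V = 2742 / 4.14 = 662.32 ft/min

662.32 ft/min


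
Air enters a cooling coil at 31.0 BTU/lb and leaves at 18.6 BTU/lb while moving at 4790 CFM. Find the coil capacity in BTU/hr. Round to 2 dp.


Q = 4.5 * 4790 * (31.0 - 18.6) = 267282.00 BTU/hr

267282.00 BTU/hr


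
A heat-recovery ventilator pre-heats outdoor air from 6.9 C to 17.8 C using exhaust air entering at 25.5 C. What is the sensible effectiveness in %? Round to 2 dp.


eff = (17.8-6.9)/(25.5-6.9)*100 = 58.60 %

58.60 %


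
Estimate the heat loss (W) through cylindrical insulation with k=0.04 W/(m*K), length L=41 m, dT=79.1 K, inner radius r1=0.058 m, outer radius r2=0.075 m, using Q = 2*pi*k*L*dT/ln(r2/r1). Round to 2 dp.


Q = 2*pi*0.04*41*79.1/ln(0.075/0.058) = 3170.96 W

3170.96 W


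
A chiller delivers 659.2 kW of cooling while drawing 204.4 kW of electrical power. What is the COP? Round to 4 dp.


COP = 659.2 / 204.4 = 3.2250

3.2250


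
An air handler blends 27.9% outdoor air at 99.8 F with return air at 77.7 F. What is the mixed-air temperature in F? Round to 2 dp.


T_mix = 77.7 + (27.9/100)*(99.8-77.7) = 83.87 F

83.87 F


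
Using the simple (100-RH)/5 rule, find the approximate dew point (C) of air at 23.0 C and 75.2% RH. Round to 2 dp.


Td = 23.0 - (100-75.2)/5 = 18.04 C

18.04 C


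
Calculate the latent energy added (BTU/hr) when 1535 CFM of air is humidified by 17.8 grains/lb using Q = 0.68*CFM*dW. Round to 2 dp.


Q = 0.68 * 1535 * 17.8 = 18579.64 BTU/hr

18579.64 BTU/hr


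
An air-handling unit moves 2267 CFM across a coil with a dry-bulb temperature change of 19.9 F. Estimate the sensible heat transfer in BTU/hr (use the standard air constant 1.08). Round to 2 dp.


Q = 1.08 * 2267 * 19.9 = 48722.36 BTU/hr

48722.36 BTU/hr


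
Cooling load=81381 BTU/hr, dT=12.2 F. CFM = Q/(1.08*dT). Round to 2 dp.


CFM = 81381 / (1.08 * 12.2) = 6176.46

6176.46 CFM


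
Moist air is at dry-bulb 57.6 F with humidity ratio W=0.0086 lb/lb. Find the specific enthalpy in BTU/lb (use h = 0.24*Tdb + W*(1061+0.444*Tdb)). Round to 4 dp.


h = 0.24*57.6 + 0.0086*(1061+0.444*57.6) = 23.1685 BTU/lb

23.1685 BTU/lb


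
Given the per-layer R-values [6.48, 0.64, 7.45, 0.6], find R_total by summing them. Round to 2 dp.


R_total = 6.48 + 0.64 + 7.45 + 0.6 = 15.17

15.17


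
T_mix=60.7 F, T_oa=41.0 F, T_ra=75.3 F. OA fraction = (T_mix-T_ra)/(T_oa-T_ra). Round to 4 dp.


frac = (60.7 - 75.3) / (41.0 - 75.3) = 0.4257

0.4257


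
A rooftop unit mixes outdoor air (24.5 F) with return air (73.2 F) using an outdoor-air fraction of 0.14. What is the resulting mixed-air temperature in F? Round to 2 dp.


T_mix = 0.14*24.5 + 0.86*73.2 = 66.38 F

66.38 F
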